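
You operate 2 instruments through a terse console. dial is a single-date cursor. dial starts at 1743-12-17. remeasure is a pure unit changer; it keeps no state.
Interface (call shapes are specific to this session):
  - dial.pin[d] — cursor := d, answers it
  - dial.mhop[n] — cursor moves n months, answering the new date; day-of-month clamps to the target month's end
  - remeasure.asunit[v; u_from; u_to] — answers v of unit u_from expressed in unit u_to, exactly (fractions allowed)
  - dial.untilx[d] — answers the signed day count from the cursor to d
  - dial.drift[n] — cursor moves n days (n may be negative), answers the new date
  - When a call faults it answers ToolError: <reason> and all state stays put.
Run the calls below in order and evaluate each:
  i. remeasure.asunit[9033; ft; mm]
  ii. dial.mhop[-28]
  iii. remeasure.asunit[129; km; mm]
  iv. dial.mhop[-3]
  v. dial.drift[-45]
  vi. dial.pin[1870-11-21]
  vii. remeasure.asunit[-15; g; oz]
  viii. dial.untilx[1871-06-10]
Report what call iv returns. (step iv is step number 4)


[in] asunit 9033 ft mm
[out] 13766292/5
[in] mhop -28
[out] 1741-08-17
[in] asunit 129 km mm
[out] 129000000
[in] mhop -3
[out] 1741-05-17
[in] drift -45
[out] 1741-04-02
[in] pin 1870-11-21
[out] 1870-11-21
[in] asunit -15 g oz
[out] -24000000/45359237
[in] untilx 1871-06-10
[out] 201

Answer: 1741-05-17


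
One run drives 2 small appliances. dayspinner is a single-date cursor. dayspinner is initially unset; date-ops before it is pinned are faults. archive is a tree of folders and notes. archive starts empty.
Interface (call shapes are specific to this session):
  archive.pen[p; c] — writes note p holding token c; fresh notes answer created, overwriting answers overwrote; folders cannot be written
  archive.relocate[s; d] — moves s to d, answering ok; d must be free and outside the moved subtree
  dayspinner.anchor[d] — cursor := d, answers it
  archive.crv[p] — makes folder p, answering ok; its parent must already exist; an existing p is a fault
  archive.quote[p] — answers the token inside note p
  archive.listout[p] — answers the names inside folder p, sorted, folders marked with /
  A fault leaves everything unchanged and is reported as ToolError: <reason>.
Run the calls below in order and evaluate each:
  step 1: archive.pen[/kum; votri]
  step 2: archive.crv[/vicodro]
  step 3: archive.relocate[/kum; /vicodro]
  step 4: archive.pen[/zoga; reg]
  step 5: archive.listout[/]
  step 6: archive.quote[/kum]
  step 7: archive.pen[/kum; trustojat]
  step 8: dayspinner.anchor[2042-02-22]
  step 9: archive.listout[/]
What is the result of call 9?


Answer: [kum, vicodro/, zoga]

Derivation:
-> archive.pen(p=/kum, c=votri)
<- created
-> archive.crv(p=/vicodro)
<- ok
-> archive.relocate(s=/kum, d=/vicodro)
<- ToolError: exists
-> archive.pen(p=/zoga, c=reg)
<- created
-> archive.listout(p=/)
<- [kum, vicodro/, zoga]
-> archive.quote(p=/kum)
<- votri
-> archive.pen(p=/kum, c=trustojat)
<- overwrote
-> dayspinner.anchor(d=2042-02-22)
<- 2042-02-22
-> archive.listout(p=/)
<- [kum, vicodro/, zoga]


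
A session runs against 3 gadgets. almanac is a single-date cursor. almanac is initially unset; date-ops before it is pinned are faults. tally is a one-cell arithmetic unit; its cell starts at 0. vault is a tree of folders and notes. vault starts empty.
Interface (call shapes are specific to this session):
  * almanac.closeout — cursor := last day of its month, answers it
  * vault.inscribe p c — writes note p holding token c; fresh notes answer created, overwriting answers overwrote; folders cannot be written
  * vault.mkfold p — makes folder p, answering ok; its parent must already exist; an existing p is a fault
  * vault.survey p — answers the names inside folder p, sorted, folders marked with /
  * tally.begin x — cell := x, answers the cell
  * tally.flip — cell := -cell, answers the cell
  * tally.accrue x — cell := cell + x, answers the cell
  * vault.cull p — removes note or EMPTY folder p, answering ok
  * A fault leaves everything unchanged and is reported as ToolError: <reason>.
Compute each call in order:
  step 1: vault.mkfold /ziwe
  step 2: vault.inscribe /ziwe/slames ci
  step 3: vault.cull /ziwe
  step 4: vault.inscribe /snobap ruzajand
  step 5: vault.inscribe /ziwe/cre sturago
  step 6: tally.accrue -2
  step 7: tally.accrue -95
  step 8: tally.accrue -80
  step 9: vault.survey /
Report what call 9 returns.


Answer: [snobap, ziwe/]

Derivation:
→ mkfold(/ziwe)
← ok
→ inscribe(/ziwe/slames, ci)
← created
→ cull(/ziwe)
← ToolError: not empty
→ inscribe(/snobap, ruzajand)
← created
→ inscribe(/ziwe/cre, sturago)
← created
→ accrue(-2)
← -2
→ accrue(-95)
← -97
→ accrue(-80)
← -177
→ survey(/)
← [snobap, ziwe/]


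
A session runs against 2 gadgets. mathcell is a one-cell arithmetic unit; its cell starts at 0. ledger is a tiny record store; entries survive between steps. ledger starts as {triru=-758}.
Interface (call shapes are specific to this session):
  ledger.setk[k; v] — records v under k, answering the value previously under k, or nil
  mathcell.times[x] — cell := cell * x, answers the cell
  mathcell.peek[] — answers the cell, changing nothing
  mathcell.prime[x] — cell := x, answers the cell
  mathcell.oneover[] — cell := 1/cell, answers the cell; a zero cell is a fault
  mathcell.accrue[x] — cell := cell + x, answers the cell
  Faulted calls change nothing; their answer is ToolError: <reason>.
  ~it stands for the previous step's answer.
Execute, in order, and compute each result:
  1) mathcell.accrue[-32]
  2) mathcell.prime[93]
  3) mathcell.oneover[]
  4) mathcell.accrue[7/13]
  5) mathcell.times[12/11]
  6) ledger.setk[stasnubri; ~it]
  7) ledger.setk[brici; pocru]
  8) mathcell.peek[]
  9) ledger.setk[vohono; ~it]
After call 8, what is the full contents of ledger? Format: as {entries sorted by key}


# 1. mathcell.accrue(-32) : -32
# 2. mathcell.prime(93) : 93
# 3. mathcell.oneover() : 1/93
# 4. mathcell.accrue(7/13) : 664/1209
# 5. mathcell.times(12/11) : 2656/4433
# 6. ledger.setk(stasnubri, ~it) : nil
# 7. ledger.setk(brici, pocru) : nil
# 8. mathcell.peek() : 2656/4433
# 9. ledger.setk(vohono, ~it) : nil

Answer: {brici=pocru, stasnubri=2656/4433, triru=-758}


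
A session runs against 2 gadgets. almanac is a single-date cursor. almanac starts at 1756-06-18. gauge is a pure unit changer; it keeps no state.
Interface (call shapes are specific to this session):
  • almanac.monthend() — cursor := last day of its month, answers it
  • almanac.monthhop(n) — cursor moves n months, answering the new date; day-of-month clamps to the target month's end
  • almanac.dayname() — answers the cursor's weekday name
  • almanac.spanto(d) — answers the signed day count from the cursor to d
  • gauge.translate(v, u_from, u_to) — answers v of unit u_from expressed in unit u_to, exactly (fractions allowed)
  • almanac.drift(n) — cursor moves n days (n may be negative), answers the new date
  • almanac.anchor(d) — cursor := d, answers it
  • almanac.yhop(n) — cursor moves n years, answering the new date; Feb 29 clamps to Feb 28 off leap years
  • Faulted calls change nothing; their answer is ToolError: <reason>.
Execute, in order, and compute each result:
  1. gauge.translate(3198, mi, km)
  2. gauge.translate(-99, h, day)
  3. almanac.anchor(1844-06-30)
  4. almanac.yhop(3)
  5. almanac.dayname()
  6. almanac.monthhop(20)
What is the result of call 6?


% gauge.translate(3198, mi, km) -> 80416908/15625
% gauge.translate(-99, h, day) -> -33/8
% almanac.anchor(1844-06-30) -> 1844-06-30
% almanac.yhop(3) -> 1847-06-30
% almanac.dayname() -> Wednesday
% almanac.monthhop(20) -> 1849-02-28

Answer: 1849-02-28


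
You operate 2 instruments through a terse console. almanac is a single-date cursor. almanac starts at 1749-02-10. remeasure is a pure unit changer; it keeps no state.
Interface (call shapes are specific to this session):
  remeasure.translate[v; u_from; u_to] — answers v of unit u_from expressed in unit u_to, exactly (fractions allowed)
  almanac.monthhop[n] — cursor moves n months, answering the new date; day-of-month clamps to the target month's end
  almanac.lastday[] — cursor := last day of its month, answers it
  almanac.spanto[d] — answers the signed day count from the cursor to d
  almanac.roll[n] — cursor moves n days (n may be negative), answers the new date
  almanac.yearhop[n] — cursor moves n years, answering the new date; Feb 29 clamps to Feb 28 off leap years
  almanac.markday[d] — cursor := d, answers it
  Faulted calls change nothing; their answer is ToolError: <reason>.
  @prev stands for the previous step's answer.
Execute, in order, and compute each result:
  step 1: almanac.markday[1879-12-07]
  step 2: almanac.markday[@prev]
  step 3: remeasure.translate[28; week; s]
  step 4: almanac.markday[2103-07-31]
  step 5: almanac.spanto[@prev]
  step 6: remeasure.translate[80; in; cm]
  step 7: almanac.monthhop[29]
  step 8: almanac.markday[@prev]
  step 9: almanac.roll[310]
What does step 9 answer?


Answer: 2106-11-06

Derivation:
$ markday d→1879-12-07
  1879-12-07
$ markday d→@prev
  1879-12-07
$ translate v→28 u_from→week u_to→s
  16934400
$ markday d→2103-07-31
  2103-07-31
$ spanto d→@prev
  0
$ translate v→80 u_from→in u_to→cm
  1016/5
$ monthhop n→29
  2105-12-31
$ markday d→@prev
  2105-12-31
$ roll n→310
  2106-11-06


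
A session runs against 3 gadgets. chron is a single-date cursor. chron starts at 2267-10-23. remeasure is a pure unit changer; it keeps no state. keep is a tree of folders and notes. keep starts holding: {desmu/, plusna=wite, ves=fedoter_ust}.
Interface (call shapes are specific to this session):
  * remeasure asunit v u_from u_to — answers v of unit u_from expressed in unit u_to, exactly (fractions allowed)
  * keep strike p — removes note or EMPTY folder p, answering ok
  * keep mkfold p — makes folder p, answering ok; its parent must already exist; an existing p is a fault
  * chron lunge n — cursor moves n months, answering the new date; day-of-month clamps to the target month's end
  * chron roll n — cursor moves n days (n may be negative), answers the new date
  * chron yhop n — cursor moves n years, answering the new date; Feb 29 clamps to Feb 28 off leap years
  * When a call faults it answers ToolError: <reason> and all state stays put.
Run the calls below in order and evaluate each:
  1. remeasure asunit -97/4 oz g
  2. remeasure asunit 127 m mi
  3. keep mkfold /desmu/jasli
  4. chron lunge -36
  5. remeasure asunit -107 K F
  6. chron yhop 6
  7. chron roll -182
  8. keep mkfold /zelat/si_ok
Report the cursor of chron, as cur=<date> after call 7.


I run remeasure asunit passing v='-97/4', u_from='oz', u_to='g': -4399845989/6400000.
I invoke remeasure asunit passing v='127', u_from='m', u_to='mi', → 125/1584.
Using keep mkfold passing p='/desmu/jasli', — result: ok.
I call chron lunge passing n='-36', giving 2264-10-23.
Now I run remeasure asunit passing v='-107', u_from='K', u_to='F', and get -65227/100.
I run chron yhop passing n='6', and get 2270-10-23.
I invoke chron roll passing n='-182', giving 2270-04-24.
Now I run keep mkfold passing p='/zelat/si_ok', — result: ToolError: no parent.

Answer: cur=2270-04-24


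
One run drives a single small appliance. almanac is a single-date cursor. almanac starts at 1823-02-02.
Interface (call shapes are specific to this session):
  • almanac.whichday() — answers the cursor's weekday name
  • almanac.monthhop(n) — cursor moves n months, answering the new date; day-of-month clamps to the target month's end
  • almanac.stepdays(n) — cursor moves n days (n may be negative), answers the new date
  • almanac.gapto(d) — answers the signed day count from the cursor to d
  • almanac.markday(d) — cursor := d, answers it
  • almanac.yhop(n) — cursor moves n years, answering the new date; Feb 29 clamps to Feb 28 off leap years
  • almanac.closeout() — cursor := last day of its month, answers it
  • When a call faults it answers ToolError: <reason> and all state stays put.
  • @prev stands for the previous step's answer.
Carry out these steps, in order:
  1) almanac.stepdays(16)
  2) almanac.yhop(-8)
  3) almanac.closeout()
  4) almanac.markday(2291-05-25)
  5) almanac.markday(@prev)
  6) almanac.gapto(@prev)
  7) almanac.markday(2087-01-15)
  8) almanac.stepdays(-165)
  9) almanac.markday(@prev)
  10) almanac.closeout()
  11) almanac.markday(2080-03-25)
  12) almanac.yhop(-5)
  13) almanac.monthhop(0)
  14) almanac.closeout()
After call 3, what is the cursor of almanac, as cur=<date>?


;; 1. almanac.stepdays(n: 16) : 1823-02-18
;; 2. almanac.yhop(n: -8) : 1815-02-18
;; 3. almanac.closeout() : 1815-02-28
;; 4. almanac.markday(d: 2291-05-25) : 2291-05-25
;; 5. almanac.markday(d: @prev) : 2291-05-25
;; 6. almanac.gapto(d: @prev) : 0
;; 7. almanac.markday(d: 2087-01-15) : 2087-01-15
;; 8. almanac.stepdays(n: -165) : 2086-08-03
;; 9. almanac.markday(d: @prev) : 2086-08-03
;; 10. almanac.closeout() : 2086-08-31
;; 11. almanac.markday(d: 2080-03-25) : 2080-03-25
;; 12. almanac.yhop(n: -5) : 2075-03-25
;; 13. almanac.monthhop(n: 0) : 2075-03-25
;; 14. almanac.closeout() : 2075-03-31

Answer: cur=1815-02-28


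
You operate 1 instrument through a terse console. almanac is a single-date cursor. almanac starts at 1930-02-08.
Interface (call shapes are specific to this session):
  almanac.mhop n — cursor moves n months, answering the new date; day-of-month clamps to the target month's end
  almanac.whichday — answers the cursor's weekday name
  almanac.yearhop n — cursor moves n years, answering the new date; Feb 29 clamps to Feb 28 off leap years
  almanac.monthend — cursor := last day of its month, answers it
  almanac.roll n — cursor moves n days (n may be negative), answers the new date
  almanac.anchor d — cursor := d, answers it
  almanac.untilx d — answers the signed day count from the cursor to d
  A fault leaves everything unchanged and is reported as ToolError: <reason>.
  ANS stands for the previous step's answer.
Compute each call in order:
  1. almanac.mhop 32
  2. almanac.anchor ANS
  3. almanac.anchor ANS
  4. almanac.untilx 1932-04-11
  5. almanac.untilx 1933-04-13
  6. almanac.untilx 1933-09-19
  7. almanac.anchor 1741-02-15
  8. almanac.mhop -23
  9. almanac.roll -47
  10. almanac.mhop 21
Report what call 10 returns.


I use almanac.mhop on n: 32, and observe 1932-10-08.
Now I run almanac.anchor on d: ANS, which returns 1932-10-08.
Now I run almanac.anchor on d: ANS, which returns 1932-10-08.
I call almanac.untilx on d: 1932-04-11, → -180.
I try almanac.untilx on d: 1933-04-13, and see 187.
Then almanac.untilx on d: 1933-09-19, and see 346.
I invoke almanac.anchor on d: 1741-02-15, and observe 1741-02-15.
I run almanac.mhop on n: -23, → 1739-03-15.
Then almanac.roll on n: -47, — result: 1739-01-27.
Now I run almanac.mhop on n: 21, yielding 1740-10-27.

Answer: 1740-10-27


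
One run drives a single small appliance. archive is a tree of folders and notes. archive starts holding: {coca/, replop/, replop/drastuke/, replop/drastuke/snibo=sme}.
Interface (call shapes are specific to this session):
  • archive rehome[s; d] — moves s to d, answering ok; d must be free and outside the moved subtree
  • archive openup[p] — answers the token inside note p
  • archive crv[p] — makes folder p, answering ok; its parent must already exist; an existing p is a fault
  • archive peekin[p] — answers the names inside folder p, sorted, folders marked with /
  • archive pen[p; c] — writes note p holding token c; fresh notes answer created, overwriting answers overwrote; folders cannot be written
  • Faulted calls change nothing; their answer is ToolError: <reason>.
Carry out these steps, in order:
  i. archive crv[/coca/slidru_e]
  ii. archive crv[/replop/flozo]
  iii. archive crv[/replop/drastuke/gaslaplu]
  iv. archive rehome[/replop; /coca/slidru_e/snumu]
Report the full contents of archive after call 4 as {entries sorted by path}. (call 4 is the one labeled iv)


I run archive crv with p→/coca/slidru_e, yielding ok.
Calling archive crv with p→/replop/flozo, and get ok.
Then archive crv with p→/replop/drastuke/gaslaplu, giving ok.
Using archive rehome with s→/replop, d→/coca/slidru_e/snumu, yielding ok.

Answer: {coca/, coca/slidru_e/, coca/slidru_e/snumu/, coca/slidru_e/snumu/drastuke/, coca/slidru_e/snumu/drastuke/gaslaplu/, coca/slidru_e/snumu/drastuke/snibo=sme, coca/slidru_e/snumu/flozo/}


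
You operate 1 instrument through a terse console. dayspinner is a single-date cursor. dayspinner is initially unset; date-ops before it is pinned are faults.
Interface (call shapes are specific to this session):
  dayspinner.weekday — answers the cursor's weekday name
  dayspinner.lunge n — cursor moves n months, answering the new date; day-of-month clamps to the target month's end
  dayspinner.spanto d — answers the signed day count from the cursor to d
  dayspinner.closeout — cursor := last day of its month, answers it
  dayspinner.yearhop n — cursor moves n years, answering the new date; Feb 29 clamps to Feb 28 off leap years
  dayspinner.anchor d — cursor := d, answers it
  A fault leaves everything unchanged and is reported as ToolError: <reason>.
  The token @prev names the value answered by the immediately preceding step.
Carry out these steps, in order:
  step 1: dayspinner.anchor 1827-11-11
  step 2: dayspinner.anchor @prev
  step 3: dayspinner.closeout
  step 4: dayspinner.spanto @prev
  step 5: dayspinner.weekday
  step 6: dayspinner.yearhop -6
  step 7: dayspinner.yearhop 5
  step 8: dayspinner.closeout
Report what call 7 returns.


Answer: 1826-11-30

Derivation:
Invoking anchor on d: 1827-11-11, — result: 1827-11-11.
I invoke anchor on d: @prev, — result: 1827-11-11.
Invoking closeout, and observe 1827-11-30.
I call spanto on d: @prev: 0.
I call weekday(): Friday.
Next I call yearhop on n: -6, yielding 1821-11-30.
Calling yearhop on n: 5, giving 1826-11-30.
Invoking closeout(), — result: 1826-11-30.


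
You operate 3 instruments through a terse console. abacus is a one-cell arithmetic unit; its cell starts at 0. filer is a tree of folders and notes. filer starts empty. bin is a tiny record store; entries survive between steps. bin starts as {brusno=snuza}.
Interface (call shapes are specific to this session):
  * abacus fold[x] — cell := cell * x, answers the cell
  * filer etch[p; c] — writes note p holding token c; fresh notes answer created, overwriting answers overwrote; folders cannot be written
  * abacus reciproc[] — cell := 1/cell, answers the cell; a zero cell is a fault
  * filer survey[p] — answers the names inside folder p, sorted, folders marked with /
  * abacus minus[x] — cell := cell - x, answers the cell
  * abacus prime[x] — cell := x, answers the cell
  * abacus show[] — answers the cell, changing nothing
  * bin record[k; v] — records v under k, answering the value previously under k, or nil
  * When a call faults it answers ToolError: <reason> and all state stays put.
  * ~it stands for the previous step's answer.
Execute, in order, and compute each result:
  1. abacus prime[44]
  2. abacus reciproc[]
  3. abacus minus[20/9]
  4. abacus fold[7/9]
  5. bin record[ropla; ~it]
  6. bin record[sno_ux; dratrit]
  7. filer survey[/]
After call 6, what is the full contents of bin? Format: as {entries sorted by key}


Answer: {brusno=snuza, ropla=-6097/3564, sno_ux=dratrit}

Derivation:
;; abacus prime(x: 44) : 44
;; abacus reciproc() : 1/44
;; abacus minus(x: 20/9) : -871/396
;; abacus fold(x: 7/9) : -6097/3564
;; bin record(k: ropla, v: ~it) : nil
;; bin record(k: sno_ux, v: dratrit) : nil
;; filer survey(p: /) : []


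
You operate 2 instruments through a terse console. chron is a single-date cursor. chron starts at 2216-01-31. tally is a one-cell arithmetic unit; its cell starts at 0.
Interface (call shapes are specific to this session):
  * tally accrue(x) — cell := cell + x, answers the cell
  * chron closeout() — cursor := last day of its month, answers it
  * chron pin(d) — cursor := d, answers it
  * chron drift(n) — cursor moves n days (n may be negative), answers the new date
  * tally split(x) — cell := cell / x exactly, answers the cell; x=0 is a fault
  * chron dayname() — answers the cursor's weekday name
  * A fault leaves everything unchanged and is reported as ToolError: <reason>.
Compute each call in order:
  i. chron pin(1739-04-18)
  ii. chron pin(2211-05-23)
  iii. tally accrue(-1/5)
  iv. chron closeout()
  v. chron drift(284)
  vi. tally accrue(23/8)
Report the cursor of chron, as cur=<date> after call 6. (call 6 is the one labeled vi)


Answer: cur=2212-03-10

Derivation:
! 1. chron pin(1739-04-18) -> 1739-04-18
! 2. chron pin(2211-05-23) -> 2211-05-23
! 3. tally accrue(-1/5) -> -1/5
! 4. chron closeout() -> 2211-05-31
! 5. chron drift(284) -> 2212-03-10
! 6. tally accrue(23/8) -> 107/40


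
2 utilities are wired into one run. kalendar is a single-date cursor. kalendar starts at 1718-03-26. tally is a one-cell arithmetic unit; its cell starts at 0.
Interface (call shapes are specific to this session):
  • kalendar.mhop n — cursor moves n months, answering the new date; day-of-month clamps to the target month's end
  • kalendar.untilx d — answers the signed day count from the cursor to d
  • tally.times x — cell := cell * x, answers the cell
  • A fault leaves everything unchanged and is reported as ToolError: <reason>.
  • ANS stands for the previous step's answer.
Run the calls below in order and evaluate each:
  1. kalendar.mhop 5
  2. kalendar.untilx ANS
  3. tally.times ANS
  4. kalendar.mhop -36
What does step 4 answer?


Answer: 1715-08-26

Derivation:
# kalendar.mhop(n='5') -> 1718-08-26
# kalendar.untilx(d='ANS') -> 0
# tally.times(x='ANS') -> 0
# kalendar.mhop(n='-36') -> 1715-08-26


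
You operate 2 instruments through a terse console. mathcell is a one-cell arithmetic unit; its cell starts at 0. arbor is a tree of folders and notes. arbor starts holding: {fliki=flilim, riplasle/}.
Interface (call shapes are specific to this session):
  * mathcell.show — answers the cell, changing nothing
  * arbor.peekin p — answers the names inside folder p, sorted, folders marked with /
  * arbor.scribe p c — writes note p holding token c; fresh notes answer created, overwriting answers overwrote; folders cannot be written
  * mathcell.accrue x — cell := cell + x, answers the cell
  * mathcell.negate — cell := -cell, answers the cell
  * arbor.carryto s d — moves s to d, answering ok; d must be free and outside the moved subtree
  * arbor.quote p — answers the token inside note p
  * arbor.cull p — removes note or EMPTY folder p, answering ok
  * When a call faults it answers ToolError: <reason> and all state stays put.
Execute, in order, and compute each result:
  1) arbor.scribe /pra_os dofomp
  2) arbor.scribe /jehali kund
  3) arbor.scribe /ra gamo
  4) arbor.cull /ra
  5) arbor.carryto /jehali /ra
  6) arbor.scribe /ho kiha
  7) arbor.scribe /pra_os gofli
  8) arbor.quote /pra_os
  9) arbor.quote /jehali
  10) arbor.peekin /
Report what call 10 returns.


I use arbor.scribe with /pra_os, dofomp: created.
I try arbor.scribe with /jehali, kund, → created.
Using arbor.scribe with /ra, gamo, and see created.
Invoking arbor.cull with /ra, → ok.
I try arbor.carryto with /jehali, /ra, and observe ok.
I call arbor.scribe with /ho, kiha, which returns created.
I use arbor.scribe with /pra_os, gofli, yielding overwrote.
I invoke arbor.quote with /pra_os, and see gofli.
Then arbor.quote with /jehali, → ToolError: not found.
Invoking arbor.peekin with /, and observe [fliki, ho, pra_os, ra, riplasle/].

Answer: [fliki, ho, pra_os, ra, riplasle/]


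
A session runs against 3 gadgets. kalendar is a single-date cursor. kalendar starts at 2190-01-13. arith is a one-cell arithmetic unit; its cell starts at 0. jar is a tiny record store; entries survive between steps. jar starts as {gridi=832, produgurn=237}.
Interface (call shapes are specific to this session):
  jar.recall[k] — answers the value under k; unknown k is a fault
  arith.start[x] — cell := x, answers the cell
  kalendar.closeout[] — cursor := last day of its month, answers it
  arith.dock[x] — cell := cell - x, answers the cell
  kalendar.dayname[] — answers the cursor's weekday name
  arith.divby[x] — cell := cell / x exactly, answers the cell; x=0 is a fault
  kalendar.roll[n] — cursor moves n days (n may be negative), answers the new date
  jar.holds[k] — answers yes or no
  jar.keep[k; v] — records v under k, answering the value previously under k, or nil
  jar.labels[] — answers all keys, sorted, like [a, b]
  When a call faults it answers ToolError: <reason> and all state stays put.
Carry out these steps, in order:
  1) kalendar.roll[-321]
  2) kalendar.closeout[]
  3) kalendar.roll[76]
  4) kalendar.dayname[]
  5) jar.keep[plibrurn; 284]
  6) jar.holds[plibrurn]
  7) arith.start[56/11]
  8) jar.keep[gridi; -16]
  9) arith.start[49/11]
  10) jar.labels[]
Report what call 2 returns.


Calling kalendar.roll(n→-321): 2189-02-26.
I use kalendar.closeout: 2189-02-28.
Calling kalendar.roll(n→76), which returns 2189-05-15.
Now I run kalendar.dayname(), — result: Friday.
I invoke jar.keep(k→plibrurn, v→284), giving nil.
I run jar.holds(k→plibrurn), — result: yes.
Now I run arith.start(x→56/11), giving 56/11.
I run jar.keep(k→gridi, v→-16): 832.
I invoke arith.start(x→49/11), — result: 49/11.
I run jar.labels(), and observe [gridi, plibrurn, produgurn].

Answer: 2189-02-28


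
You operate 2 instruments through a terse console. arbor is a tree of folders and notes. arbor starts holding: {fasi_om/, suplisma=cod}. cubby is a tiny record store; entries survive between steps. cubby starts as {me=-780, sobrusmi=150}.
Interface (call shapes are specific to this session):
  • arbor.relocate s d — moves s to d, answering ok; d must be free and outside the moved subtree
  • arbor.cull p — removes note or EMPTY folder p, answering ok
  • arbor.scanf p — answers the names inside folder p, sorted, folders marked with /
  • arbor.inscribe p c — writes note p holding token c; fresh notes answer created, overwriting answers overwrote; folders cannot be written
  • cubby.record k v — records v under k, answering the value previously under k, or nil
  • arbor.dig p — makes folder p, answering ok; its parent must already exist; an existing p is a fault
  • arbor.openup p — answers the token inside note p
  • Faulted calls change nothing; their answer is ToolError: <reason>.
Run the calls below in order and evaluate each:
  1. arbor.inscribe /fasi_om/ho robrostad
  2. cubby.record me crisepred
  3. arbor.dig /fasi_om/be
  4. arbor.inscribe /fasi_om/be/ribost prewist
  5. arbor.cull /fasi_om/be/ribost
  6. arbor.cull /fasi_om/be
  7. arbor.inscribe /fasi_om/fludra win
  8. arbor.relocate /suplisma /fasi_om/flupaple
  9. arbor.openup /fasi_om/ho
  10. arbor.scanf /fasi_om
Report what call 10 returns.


I use arbor.inscribe on p→/fasi_om/ho, c→robrostad: created.
I invoke cubby.record on k→me, v→crisepred, — result: -780.
Invoking arbor.dig on p→/fasi_om/be, giving ok.
Then arbor.inscribe on p→/fasi_om/be/ribost, c→prewist, and get created.
Now I run arbor.cull on p→/fasi_om/be/ribost, giving ok.
I call arbor.cull on p→/fasi_om/be, yielding ok.
Then arbor.inscribe on p→/fasi_om/fludra, c→win, — result: created.
Then arbor.relocate on s→/suplisma, d→/fasi_om/flupaple, giving ok.
Using arbor.openup on p→/fasi_om/ho, which returns robrostad.
I run arbor.scanf on p→/fasi_om: [fludra, flupaple, ho].

Answer: [fludra, flupaple, ho]


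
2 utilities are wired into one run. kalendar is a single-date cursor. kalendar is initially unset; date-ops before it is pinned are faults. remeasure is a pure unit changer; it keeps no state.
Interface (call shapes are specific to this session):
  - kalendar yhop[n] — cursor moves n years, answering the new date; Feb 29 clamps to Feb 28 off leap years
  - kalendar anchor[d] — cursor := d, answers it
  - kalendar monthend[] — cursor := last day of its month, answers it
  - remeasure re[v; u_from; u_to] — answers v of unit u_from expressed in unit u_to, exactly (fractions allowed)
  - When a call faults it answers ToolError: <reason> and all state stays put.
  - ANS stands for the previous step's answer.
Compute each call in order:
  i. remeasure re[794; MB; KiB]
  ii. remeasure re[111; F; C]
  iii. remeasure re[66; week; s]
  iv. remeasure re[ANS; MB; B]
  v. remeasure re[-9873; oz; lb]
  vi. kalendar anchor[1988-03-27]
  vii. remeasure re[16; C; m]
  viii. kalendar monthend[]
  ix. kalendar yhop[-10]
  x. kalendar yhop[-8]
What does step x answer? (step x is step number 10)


Answer: 1970-03-31

Derivation:
CALL remeasure re[v→794; u_from→MB; u_to→KiB]
RET  6203125/8
CALL remeasure re[v→111; u_from→F; u_to→C]
RET  395/9
CALL remeasure re[v→66; u_from→week; u_to→s]
RET  39916800
CALL remeasure re[v→ANS; u_from→MB; u_to→B]
RET  39916800000000
CALL remeasure re[v→-9873; u_from→oz; u_to→lb]
RET  -9873/16
CALL kalendar anchor[d→1988-03-27]
RET  1988-03-27
CALL remeasure re[v→16; u_from→C; u_to→m]
RET  ToolError: incompatible units
CALL kalendar monthend[]
RET  1988-03-31
CALL kalendar yhop[n→-10]
RET  1978-03-31
CALL kalendar yhop[n→-8]
RET  1970-03-31


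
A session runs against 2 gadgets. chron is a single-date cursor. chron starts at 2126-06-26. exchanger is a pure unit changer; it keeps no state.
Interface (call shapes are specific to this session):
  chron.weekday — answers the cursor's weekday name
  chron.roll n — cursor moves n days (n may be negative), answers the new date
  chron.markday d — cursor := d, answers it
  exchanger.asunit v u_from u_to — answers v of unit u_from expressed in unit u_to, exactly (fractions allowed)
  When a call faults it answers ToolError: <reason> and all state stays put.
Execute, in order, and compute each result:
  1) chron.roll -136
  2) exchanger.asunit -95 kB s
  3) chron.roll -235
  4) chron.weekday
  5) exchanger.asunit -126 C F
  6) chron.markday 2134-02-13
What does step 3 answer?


Answer: 2125-06-20

Derivation:
·→ chron.roll(n=-136)
·← 2126-02-10
·→ exchanger.asunit(v=-95, u_from=kB, u_to=s)
·← ToolError: incompatible units
·→ chron.roll(n=-235)
·← 2125-06-20
·→ chron.weekday()
·← Wednesday
·→ exchanger.asunit(v=-126, u_from=C, u_to=F)
·← -974/5
·→ chron.markday(d=2134-02-13)
·← 2134-02-13


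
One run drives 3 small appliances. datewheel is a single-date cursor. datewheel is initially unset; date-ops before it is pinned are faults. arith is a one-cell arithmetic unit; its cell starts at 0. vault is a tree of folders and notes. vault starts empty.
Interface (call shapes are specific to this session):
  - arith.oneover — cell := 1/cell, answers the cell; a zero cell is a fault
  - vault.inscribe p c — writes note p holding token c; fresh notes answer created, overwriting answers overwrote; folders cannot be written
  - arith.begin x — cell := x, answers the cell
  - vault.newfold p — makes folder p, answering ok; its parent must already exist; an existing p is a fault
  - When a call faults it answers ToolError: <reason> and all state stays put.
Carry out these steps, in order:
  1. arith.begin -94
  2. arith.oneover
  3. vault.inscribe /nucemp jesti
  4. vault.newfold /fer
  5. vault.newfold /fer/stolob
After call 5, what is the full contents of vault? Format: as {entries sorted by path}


-- arith.begin(x='-94') : -94
-- arith.oneover() : -1/94
-- vault.inscribe(p='/nucemp', c='jesti') : created
-- vault.newfold(p='/fer') : ok
-- vault.newfold(p='/fer/stolob') : ok

Answer: {fer/, fer/stolob/, nucemp=jesti}


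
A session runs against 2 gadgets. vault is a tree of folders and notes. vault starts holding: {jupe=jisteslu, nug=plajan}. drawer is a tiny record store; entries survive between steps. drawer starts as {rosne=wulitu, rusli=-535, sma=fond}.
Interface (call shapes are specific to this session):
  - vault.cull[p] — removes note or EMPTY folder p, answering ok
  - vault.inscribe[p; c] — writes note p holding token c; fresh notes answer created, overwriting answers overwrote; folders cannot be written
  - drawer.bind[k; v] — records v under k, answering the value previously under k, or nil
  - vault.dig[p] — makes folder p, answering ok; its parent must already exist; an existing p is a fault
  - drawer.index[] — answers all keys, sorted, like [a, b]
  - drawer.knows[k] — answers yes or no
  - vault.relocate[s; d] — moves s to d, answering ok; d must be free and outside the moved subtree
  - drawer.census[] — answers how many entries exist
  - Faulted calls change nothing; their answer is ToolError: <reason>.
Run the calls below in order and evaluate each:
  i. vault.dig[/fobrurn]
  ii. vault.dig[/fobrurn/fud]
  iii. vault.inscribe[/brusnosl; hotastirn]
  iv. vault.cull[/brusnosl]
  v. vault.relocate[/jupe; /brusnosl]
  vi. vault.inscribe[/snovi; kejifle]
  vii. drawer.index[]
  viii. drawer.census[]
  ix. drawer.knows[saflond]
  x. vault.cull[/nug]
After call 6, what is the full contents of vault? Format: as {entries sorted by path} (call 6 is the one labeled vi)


I run vault.dig on p→/fobrurn, — result: ok.
I try vault.dig on p→/fobrurn/fud, yielding ok.
Invoking vault.inscribe on p→/brusnosl, c→hotastirn, and see created.
Now I run vault.cull on p→/brusnosl, and see ok.
Using vault.relocate on s→/jupe, d→/brusnosl, and observe ok.
I invoke vault.inscribe on p→/snovi, c→kejifle, and get created.
Next I call drawer.index, giving [rosne, rusli, sma].
Calling drawer.census(), which returns 3.
Calling drawer.knows on k→saflond, yielding no.
Then vault.cull on p→/nug, which returns ok.

Answer: {brusnosl=jisteslu, fobrurn/, fobrurn/fud/, nug=plajan, snovi=kejifle}


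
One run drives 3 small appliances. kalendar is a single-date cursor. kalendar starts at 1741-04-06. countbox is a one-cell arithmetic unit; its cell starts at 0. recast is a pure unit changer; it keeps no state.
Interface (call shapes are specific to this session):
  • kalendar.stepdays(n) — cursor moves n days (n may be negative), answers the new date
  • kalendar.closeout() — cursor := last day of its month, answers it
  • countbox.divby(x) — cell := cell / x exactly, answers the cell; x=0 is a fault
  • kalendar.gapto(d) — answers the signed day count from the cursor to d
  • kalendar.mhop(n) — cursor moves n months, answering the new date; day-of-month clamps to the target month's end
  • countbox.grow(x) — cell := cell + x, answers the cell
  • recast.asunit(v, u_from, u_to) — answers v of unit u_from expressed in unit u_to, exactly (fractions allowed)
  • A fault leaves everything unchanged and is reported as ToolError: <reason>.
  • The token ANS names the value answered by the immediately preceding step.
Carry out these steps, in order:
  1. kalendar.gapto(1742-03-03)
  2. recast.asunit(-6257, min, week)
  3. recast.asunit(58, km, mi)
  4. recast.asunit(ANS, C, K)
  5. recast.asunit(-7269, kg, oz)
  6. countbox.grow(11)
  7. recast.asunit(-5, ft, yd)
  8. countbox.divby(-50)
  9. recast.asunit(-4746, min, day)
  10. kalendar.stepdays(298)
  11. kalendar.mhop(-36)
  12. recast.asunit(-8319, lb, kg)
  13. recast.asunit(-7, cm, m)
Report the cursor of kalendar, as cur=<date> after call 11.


Answer: cur=1739-01-29

Derivation:
I run kalendar.gapto using d='1742-03-03', and get 331.
I invoke recast.asunit using v='-6257', u_from='min', u_to='week', yielding -6257/10080.
Next I call recast.asunit using v='58', u_from='km', u_to='mi', — result: 453125/12573.
I try recast.asunit using v='ANS', u_from='C', u_to='K', — result: 77748799/251460.
I invoke recast.asunit using v='-7269', u_from='kg', u_to='oz', — result: -11630400000000/45359237.
I run countbox.grow using x='11', — result: 11.
I use recast.asunit using v='-5', u_from='ft', u_to='yd', yielding -5/3.
Now I run countbox.divby using x='-50', yielding -11/50.
Next I call recast.asunit using v='-4746', u_from='min', u_to='day', and see -791/240.
I call kalendar.stepdays using n='298', and see 1742-01-29.
I use kalendar.mhop using n='-36', and observe 1739-01-29.
Invoking recast.asunit using v='-8319', u_from='lb', u_to='kg', and get -377343492603/100000000.
Invoking recast.asunit using v='-7', u_from='cm', u_to='m', giving -7/100.


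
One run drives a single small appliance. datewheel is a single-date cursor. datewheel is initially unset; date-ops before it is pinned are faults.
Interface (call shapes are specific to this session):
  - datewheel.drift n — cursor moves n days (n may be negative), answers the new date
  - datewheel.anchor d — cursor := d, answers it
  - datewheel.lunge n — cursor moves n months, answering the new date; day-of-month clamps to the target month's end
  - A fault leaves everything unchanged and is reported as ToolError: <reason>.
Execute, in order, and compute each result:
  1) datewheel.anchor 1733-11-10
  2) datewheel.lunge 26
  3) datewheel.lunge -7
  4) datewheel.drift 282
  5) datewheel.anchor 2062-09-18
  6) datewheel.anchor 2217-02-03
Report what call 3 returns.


CALL datewheel.anchor[d=1733-11-10]
RET  1733-11-10
CALL datewheel.lunge[n=26]
RET  1736-01-10
CALL datewheel.lunge[n=-7]
RET  1735-06-10
CALL datewheel.drift[n=282]
RET  1736-03-18
CALL datewheel.anchor[d=2062-09-18]
RET  2062-09-18
CALL datewheel.anchor[d=2217-02-03]
RET  2217-02-03

Answer: 1735-06-10


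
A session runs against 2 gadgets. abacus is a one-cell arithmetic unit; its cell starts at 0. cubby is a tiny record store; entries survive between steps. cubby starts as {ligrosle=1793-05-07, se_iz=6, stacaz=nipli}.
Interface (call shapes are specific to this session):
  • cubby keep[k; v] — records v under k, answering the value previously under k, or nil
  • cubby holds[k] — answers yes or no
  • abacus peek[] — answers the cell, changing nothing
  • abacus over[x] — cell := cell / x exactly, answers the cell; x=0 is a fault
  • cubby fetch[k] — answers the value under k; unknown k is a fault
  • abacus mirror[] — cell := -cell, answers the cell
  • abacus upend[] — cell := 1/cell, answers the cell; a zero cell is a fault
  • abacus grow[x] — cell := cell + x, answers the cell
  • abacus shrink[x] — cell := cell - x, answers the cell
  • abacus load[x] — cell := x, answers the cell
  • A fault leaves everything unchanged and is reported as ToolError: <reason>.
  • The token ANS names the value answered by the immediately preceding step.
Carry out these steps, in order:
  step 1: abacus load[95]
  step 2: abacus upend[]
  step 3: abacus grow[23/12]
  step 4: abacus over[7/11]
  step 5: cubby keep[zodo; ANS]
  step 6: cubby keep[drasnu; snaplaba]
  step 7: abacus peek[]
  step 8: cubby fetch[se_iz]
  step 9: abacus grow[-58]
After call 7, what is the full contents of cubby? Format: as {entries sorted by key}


CALL abacus load[95]
RET  95
CALL abacus upend[]
RET  1/95
CALL abacus grow[23/12]
RET  2197/1140
CALL abacus over[7/11]
RET  24167/7980
CALL cubby keep[zodo; ANS]
RET  nil
CALL cubby keep[drasnu; snaplaba]
RET  nil
CALL abacus peek[]
RET  24167/7980
CALL cubby fetch[se_iz]
RET  6
CALL abacus grow[-58]
RET  -438673/7980

Answer: {drasnu=snaplaba, ligrosle=1793-05-07, se_iz=6, stacaz=nipli, zodo=24167/7980}


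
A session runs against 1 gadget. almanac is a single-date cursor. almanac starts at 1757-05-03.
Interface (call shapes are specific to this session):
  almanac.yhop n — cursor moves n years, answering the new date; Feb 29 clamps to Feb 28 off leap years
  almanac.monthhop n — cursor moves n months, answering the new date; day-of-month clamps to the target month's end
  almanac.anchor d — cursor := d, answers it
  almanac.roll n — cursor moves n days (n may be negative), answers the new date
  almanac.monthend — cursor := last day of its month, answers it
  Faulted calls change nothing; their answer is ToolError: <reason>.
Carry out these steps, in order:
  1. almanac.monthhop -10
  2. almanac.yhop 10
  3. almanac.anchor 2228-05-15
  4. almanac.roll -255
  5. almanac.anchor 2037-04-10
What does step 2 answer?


% monthhop(-10) ~> 1756-07-03
% yhop(10) ~> 1766-07-03
% anchor(2228-05-15) ~> 2228-05-15
% roll(-255) ~> 2227-09-03
% anchor(2037-04-10) ~> 2037-04-10

Answer: 1766-07-03
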